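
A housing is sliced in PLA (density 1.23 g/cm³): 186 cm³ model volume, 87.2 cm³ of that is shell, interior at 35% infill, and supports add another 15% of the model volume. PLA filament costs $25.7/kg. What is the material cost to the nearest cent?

$4.73

Volume inside the shell: 186 − 87.2 → 98.8 cm³.
Infill deposited = 0.35 × 98.8, so 34.58 cm³.
Support = 0.15 × 186, so 27.9 cm³.
Total printed volume: 87.2 + 34.58 + 27.9 → 149.68 cm³.
Mass: 149.68 × 1.23 → 184.1064 g.
Cost = 184.1064 g / 1000 × $25.7/kg = $4.73.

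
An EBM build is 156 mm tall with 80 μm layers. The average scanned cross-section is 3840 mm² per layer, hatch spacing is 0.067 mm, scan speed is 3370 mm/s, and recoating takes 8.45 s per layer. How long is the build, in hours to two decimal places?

Layers = ⌈156/0.08⌉ = 1950.
Scan path per layer = 3840 / 0.067 = 57313.4 mm.
Beam time per layer: 57313.4 / 3370 → 17.0069 s.
Layer cycle = 17.0069 + 8.45 = 25.4569 s.
Total: 1950 × 25.4569 s = 49640.955 s → 13.79 hours.

13.79 hours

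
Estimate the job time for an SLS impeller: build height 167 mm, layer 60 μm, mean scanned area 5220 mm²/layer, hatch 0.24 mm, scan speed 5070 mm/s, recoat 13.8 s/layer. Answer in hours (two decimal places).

13.99 hours

Layer count = ceil(167 / 0.06) = 2784.
Hatch length per layer = 5220 / 0.24 = 21750 mm.
Scan time per layer = 21750 / 5070, so 4.2899 s.
Layer cycle = 4.2899 + 13.8 = 18.0899 s.
Total: 2784 × 18.0899 s = 50362.2816 s → 13.99 hours.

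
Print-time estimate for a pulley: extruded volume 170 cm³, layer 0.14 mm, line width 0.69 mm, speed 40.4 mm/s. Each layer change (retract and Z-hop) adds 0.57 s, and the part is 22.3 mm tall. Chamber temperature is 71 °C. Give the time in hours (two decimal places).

12.13 hours

Bead cross-section = 0.14 × 0.69 = 0.0966 mm².
Path length: 170000 mm³ / 0.0966 mm² → 1759834.4 mm.
Time extruding = 1759834.4 / 40.4 = 43560.3 s.
Layer count = ceil(22.3 / 0.14) = 160.
Layer-change overhead = 160 × 0.57, so 91.2 s.
Altogether 43560.3 + 91.2 = 43651.5 s, i.e. 12.13 hours.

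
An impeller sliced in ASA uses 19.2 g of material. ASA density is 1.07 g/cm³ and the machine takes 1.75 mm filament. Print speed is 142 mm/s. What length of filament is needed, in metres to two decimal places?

7.46 m

Volume = 19.2 g / 1.07 g·cm⁻³ = 17.9439 cm³ = 17943.9 mm³.
Filament cross-section = π × (1.75/2)² = 2.4053 mm².
L = V/A = 17943.9/2.4053 = 7460.15 mm → 7.46 m.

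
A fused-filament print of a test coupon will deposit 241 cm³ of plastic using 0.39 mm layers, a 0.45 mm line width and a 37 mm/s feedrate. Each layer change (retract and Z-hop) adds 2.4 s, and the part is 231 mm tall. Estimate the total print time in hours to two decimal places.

Line area: 0.39 × 0.45 → 0.1755 mm².
Toolpath length = 241 cm³ / 0.1755 mm² = 241000 / 0.1755 = 1373219.4 mm.
Time extruding = 1373219.4 / 37 = 37114 s.
Number of layers: 231 / 0.39 → 593 (rounded up).
Z-hop total = 593 × 2.4 = 1423.2 s.
Altogether 37114 + 1423.2 = 38537.2 s, i.e. 10.70 hours.

10.70 hours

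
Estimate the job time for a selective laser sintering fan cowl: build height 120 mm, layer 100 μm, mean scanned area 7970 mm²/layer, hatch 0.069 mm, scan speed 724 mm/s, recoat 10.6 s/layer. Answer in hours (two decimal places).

56.71 hours

Layers = ⌈120/0.1⌉ = 1200.
Hatch length per layer = 7970 / 0.069 = 115507.2 mm.
Per-layer scan time = 115507.2 / 724, so 159.5403 s.
Time per layer = 159.5403 + 10.6 = 170.1403 s.
1200 layers × 170.1403 s/layer = 204168.36 s, i.e. 56.71 hours.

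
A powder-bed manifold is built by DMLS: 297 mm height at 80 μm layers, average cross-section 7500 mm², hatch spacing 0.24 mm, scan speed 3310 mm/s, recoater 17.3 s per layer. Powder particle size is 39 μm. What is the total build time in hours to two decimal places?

27.58 hours

Layer count = ceil(297 / 0.08) = 3713.
Per-layer scan distance = 7500 / 0.24 = 31250 mm.
Laser time per layer: 31250 / 3310 → 9.4411 s.
Per-layer time = 9.4411 + 17.3, so 26.7411 s.
Total: 3713 × 26.7411 s = 99289.7043 s → 27.58 hours.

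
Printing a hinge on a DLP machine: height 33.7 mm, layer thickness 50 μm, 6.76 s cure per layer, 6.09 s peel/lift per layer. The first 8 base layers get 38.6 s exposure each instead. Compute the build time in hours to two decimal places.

Number of layers: 33.7 / 0.05 → 674 (rounded up).
Burn-in layers: 8 × (38.6 + 6.09) → 357.52 s.
Regular layers: 666 × (6.76 + 6.09) → 8558.1 s.
Total = 357.52 + 8558.1 = 8915.62 s = 2.48 hours.

2.48 hours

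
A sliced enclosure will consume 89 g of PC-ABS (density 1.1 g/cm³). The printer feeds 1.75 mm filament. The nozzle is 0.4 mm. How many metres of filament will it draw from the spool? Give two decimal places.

Volume = 89 g / 1.1 g·cm⁻³ = 80.9091 cm³ = 80909.1 mm³.
Filament cross-section = π × (1.75/2)² = 2.4053 mm².
Length = 80909.1 / 2.4053 = 33637.84 mm = 33.64 m.

33.64 m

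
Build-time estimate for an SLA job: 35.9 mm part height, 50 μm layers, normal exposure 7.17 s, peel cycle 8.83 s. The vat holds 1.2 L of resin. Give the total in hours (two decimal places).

3.19 hours

Number of layers: 35.9 / 0.05 → 718 (rounded up).
Cycle time = 7.17 + 8.83 = 16 s.
Total = 718 × 16 = 11488 s = 3.19 hours.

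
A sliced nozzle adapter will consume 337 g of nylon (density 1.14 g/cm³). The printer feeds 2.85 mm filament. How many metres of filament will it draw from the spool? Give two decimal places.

46.34 m

Extruded volume: 337/1.14 = 295.614 cm³ (295614 mm³).
A = π r² = π × 1.425² = 6.3794 mm².
L = V/A = 295614/6.3794 = 46338.84 mm → 46.34 m.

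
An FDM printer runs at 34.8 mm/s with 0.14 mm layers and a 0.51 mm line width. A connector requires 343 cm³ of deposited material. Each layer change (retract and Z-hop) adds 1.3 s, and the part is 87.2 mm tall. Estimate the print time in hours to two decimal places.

Bead cross-section = 0.14 × 0.51, so 0.0714 mm².
Toolpath length = 343 cm³ / 0.0714 mm² = 343000 / 0.0714 = 4803921.6 mm.
Extrusion time: 4803921.6 / 34.8 → 138043.7 s.
Layer count = ceil(87.2 / 0.14) = 623.
Z-hop total: 623 × 1.3 → 809.9 s.
Altogether 138043.7 + 809.9 = 138853.6 s, i.e. 38.57 hours.

38.57 hours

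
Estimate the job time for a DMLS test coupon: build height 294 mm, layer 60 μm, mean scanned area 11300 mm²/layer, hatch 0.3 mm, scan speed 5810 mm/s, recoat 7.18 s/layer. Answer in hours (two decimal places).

Layers = ⌈294/0.06⌉ = 4900.
Scan path per layer: 11300 / 0.3 → 37666.7 mm.
Scan time per layer = 37666.7 / 5810 = 6.4831 s.
Time per layer = 6.4831 + 7.18 = 13.6631 s.
Build time = 4900 × 13.6631 = 66949.19 s = 18.60 hours.

18.60 hours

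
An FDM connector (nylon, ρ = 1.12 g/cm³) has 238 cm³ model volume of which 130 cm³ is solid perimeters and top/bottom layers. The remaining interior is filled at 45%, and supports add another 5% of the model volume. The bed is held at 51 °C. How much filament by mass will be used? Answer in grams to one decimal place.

Infill region = 238 − 130, so 108 cm³.
Infill deposited: 0.45 × 108 → 48.6 cm³.
Support: 0.05 × 238 → 11.9 cm³.
Deposited volume = 130 + 48.6 + 11.9, so 190.5 cm³.
Mass: 190.5 × 1.12 → 213.36 g.

213.4 g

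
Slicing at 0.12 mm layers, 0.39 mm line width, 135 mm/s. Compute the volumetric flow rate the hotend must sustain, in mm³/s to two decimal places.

Bead cross-section = 0.12 × 0.39, so 0.0468 mm².
Volumetric flow = 135 × 0.0468 = 6.32 mm³/s.

6.32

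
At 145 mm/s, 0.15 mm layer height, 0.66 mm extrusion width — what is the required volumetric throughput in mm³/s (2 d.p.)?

Bead cross-section = 0.15 × 0.66 = 0.099 mm².
Q = v·A = 145 × 0.099 = 14.36 mm³/s.

14.36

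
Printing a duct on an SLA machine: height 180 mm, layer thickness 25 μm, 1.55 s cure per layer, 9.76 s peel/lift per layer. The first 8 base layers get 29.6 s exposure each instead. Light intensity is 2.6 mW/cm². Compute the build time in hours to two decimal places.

22.68 hours

Layers = ⌈180/0.025⌉ = 7200.
Bottom layers: 8 × (29.6 + 9.76) → 314.88 s.
Normal layers = 7192 × (1.55 + 9.76) = 81341.52 s.
Sum: 314.88 + 81341.52 = 81656.4 s → 22.68 hours.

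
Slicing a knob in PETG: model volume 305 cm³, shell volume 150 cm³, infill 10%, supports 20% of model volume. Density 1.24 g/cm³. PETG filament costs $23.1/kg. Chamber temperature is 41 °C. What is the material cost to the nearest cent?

Volume inside the shell = 305 − 150, so 155 cm³.
Infill volume: 0.10 × 155 → 15.5 cm³.
Support: 0.20 × 305 → 61 cm³.
Total extruded: 150 + 15.5 + 61 → 226.5 cm³.
Mass = 226.5 × 1.24, so 280.86 g.
At $23.1/kg: 280.86/1000 × 23.1 = $6.49.

$6.49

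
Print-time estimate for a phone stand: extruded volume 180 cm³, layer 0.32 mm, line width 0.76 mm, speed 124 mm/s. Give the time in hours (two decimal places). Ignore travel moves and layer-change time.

Extrusion cross-section = 0.32 × 0.76, so 0.2432 mm².
Toolpath length = 180 cm³ / 0.2432 mm² = 180000 / 0.2432 = 740131.6 mm.
Print-move time = 740131.6 / 124 = 5968.8 s.
In the requested units: 5968.8 s = 1.66 hours.

1.66 hours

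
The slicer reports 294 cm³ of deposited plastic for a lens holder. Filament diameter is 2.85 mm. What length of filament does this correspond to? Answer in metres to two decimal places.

46.09 m

Filament cross-section = π × (2.85/2)² = 6.3794 mm².
L = 294000 mm³ / 6.3794 mm² = 46085.84 mm, i.e. 46.09 m.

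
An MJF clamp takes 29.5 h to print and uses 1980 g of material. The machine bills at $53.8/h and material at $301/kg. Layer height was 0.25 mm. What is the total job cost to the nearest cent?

Machine-time cost = 53.8 × 29.5 = $1587.10.
Material charge = 301 × 1980/1000, so $595.98.
Job cost: 1587.10 + 595.98 = $2183.08.

$2183.08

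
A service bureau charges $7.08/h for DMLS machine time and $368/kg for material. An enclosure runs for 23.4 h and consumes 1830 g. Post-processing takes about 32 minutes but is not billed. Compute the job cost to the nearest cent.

$839.11

Machine-time cost = 7.08 × 23.4, so $165.672.
Material cost = 368 × 1830/1000 = $673.44.
Total = 165.672 + 673.44 = 839.112 ≈ $839.11.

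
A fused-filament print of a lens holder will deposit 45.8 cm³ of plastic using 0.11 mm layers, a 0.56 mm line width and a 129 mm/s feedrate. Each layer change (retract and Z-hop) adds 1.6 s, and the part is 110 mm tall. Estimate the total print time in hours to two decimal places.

2.05 hours

Bead cross-section = 0.11 × 0.56, so 0.0616 mm².
Toolpath length = 45.8 cm³ / 0.0616 mm² = 45800 / 0.0616 = 743506.5 mm.
Extrusion time = 743506.5 / 129 = 5763.6 s.
Layers = ⌈110/0.11⌉ = 1000.
Non-print overhead = 1000 × 1.6 = 1600 s.
Altogether 5763.6 + 1600 = 7363.6 s, i.e. 2.05 hours.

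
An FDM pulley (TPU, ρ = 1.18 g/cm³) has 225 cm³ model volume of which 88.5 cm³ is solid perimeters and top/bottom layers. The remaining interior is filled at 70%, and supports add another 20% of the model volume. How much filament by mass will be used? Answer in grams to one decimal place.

270.3 g

Infill region = 225 − 88.5, so 136.5 cm³.
Infill volume = 0.70 × 136.5, so 95.55 cm³.
Support = 0.20 × 225, so 45 cm³.
Total extruded = 88.5 + 95.55 + 45 = 229.05 cm³.
Mass = 229.05 × 1.18 = 270.279 g.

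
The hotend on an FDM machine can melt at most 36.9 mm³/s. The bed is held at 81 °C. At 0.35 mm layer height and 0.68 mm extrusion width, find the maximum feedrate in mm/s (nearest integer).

Bead cross-section: 0.35 × 0.68 → 0.238 mm².
v_max = Q/A = 36.9/0.238 = 155.04 mm/s → 155 mm/s.

155 mm/s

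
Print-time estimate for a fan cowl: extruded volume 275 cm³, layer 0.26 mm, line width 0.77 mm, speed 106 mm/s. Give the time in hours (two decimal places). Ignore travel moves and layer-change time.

Line area = 0.26 × 0.77, so 0.2002 mm².
Total extruded path = 275000/0.2002 = 1373626.4 mm.
Print-move time = 1373626.4 / 106, so 12958.7 s.
12958.7 s = 3.60 hours.

3.60 hours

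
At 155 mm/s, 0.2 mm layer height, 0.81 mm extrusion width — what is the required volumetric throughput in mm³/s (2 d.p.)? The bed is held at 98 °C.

Extrusion cross-section: 0.2 × 0.81 → 0.162 mm².
Volumetric flow = 155 × 0.162 = 25.11 mm³/s.

25.11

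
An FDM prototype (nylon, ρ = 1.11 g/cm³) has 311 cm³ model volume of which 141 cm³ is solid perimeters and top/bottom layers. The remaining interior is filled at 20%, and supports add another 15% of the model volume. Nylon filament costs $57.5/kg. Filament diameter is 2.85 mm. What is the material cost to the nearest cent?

$14.15

Infill region = 311 − 141 = 170 cm³.
Deposited infill = 0.20 × 170, so 34 cm³.
Support = 0.15 × 311 = 46.65 cm³.
Total printed volume = 141 + 34 + 46.65 = 221.65 cm³.
Mass = 221.65 × 1.11 = 246.0315 g.
At $57.5/kg: 246.0315/1000 × 57.5 = $14.15.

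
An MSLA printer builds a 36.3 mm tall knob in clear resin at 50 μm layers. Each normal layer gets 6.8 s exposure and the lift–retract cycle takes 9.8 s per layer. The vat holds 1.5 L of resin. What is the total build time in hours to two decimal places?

Number of layers: 36.3 / 0.05 → 726 (rounded up).
Cycle time = 6.8 + 9.8, so 16.6 s.
Build time: 726 × 16.6 s = 12051.6 s, i.e. 3.35 hours.

3.35 hours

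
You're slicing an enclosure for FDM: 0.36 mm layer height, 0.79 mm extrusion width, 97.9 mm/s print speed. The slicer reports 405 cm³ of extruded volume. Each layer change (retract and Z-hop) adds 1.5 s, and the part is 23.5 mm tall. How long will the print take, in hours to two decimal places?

4.07 hours

Line area: 0.36 × 0.79 → 0.2844 mm².
Toolpath length = 405 cm³ / 0.2844 mm² = 405000 / 0.2844 = 1424050.6 mm.
Print-move time = 1424050.6 / 97.9, so 14546 s.
Number of layers: 23.5 / 0.36 → 66 (rounded up).
Non-print overhead = 66 × 1.5, so 99 s.
Altogether 14546 + 99 = 14645 s, i.e. 4.07 hours.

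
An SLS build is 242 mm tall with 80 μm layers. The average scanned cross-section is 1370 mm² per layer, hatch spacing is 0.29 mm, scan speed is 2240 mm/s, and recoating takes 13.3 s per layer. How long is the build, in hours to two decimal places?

12.95 hours

Layer count = ceil(242 / 0.08) = 3025.
Per-layer scan distance: 1370 / 0.29 → 4724.1 mm.
Per-layer scan time = 4724.1 / 2240 = 2.109 s.
Time per layer = 2.109 + 13.3 = 15.409 s.
Total: 3025 × 15.409 s = 46612.225 s → 12.95 hours.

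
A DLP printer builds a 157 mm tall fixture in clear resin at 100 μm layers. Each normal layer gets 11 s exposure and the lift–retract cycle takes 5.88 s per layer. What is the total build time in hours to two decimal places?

Number of layers: 157 / 0.1 → 1570 (rounded up).
Each layer takes = 11 + 5.88 = 16.88 s.
Total = 1570 × 16.88 = 26501.6 s = 7.36 hours.

7.36 hours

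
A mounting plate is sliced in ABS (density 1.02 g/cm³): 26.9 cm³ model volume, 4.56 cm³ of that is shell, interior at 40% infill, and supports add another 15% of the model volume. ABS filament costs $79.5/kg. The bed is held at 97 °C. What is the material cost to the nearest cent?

Volume inside the shell = 26.9 − 4.56, so 22.34 cm³.
Infill deposited = 0.40 × 22.34 = 8.936 cm³.
Support: 0.15 × 26.9 → 4.035 cm³.
Total printed volume = 4.56 + 8.936 + 4.035 = 17.531 cm³.
Mass = 17.531 × 1.02, so 17.88162 g.
At $79.5/kg: 17.88162/1000 × 79.5 = $1.42.

$1.42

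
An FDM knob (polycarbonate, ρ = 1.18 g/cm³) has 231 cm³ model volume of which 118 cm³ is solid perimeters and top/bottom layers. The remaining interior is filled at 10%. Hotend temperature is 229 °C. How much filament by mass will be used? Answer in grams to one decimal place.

Infill region = 231 − 118 = 113 cm³.
Infill volume: 0.10 × 113 → 11.3 cm³.
Total extruded = 118 + 11.3, so 129.3 cm³.
Mass = 129.3 × 1.18, so 152.574 g.

152.6 g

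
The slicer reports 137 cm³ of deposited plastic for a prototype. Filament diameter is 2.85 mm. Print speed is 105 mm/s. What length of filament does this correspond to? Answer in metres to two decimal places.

A = π r² = π × 1.425² = 6.3794 mm².
L = 137000 mm³ / 6.3794 mm² = 21475.37 mm, i.e. 21.48 m.

21.48 m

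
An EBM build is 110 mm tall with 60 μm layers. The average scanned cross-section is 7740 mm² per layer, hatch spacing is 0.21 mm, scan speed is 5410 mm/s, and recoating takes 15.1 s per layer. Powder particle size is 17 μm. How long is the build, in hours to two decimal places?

Number of layers: 110 / 0.06 → 1834 (rounded up).
Scan path per layer = 7740 / 0.21 = 36857.1 mm.
Per-layer scan time = 36857.1 / 5410, so 6.8128 s.
Per-layer time = 6.8128 + 15.1, so 21.9128 s.
Total: 1834 × 21.9128 s = 40188.0752 s → 11.16 hours.

11.16 hours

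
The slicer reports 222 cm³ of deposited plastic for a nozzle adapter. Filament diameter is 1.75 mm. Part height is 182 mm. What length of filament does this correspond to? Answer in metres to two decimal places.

92.30 m

A = π r² = π × 0.875² = 2.4053 mm².
L = 222000 mm³ / 2.4053 mm² = 92296.18 mm, i.e. 92.30 m.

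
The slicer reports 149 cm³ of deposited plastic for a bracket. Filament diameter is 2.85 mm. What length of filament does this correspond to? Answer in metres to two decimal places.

A = π r² = π × 1.425² = 6.3794 mm².
Length = 149 cm³ / 6.3794 mm² = 149000 / 6.3794 = 23356.43 mm = 23.36 m.

23.36 m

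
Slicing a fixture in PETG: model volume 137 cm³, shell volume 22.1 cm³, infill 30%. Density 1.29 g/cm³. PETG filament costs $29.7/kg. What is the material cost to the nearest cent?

Infill region: 137 − 22.1 → 114.9 cm³.
Infill volume: 0.30 × 114.9 → 34.47 cm³.
Deposited volume = 22.1 + 34.47, so 56.57 cm³.
Mass = 56.57 × 1.29 = 72.9753 g.
Cost = 72.9753 g / 1000 × $29.7/kg = $2.17.

$2.17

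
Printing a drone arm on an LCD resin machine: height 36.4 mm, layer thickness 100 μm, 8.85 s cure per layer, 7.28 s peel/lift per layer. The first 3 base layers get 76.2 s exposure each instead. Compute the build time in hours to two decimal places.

1.69 hours

Layers = ⌈36.4/0.1⌉ = 364.
Base layers = 3 × (76.2 + 7.28) = 250.44 s.
Normal layers = 361 × (8.85 + 7.28) = 5822.93 s.
Sum: 250.44 + 5822.93 = 6073.37 s → 1.69 hours.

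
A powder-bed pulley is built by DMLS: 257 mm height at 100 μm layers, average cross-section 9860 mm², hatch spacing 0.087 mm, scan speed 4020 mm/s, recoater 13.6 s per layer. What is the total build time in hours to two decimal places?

Number of layers: 257 / 0.1 → 2570 (rounded up).
Hatch length per layer = 9860 / 0.087, so 113333.3 mm.
Per-layer scan time = 113333.3 / 4020, so 28.1924 s.
Per-layer time = 28.1924 + 13.6, so 41.7924 s.
Total: 2570 × 41.7924 s = 107406.468 s → 29.84 hours.

29.84 hours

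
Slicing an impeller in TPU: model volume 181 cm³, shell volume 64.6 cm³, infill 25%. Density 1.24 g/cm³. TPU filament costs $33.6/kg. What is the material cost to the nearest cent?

Infill region: 181 − 64.6 → 116.4 cm³.
Deposited infill = 0.25 × 116.4 = 29.1 cm³.
Deposited volume = 64.6 + 29.1, so 93.7 cm³.
Mass = 93.7 × 1.24 = 116.188 g.
At $33.6/kg: 116.188/1000 × 33.6 = $3.90.

$3.90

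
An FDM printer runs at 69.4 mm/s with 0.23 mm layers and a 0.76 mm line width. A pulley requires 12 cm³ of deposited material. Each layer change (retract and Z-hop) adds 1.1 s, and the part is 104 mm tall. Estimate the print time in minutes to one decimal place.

24.8 minutes

Line area = 0.23 × 0.76, so 0.1748 mm².
Path length: 12000 mm³ / 0.1748 mm² → 68649.9 mm.
Extrusion time = 68649.9 / 69.4, so 989.2 s.
Layers = ⌈104/0.23⌉ = 453.
Z-hop total = 453 × 1.1 = 498.3 s.
Total = 989.2 + 498.3 = 1487.5 s = 24.8 minutes.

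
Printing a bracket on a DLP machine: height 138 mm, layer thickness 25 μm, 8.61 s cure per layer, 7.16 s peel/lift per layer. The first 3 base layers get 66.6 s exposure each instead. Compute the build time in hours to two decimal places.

24.23 hours

Number of layers: 138 / 0.025 → 5520 (rounded up).
Burn-in layers: 3 × (66.6 + 7.16) → 221.28 s.
Regular layers: 5517 × (8.61 + 7.16) → 87003.09 s.
Total = 221.28 + 87003.09 = 87224.37 s = 24.23 hours.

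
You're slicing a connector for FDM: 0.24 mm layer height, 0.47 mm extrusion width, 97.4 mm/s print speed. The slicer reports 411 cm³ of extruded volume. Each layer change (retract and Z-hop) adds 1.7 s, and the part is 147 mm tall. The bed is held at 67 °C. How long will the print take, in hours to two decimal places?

10.68 hours

Bead cross-section: 0.24 × 0.47 → 0.1128 mm².
Toolpath length = 411 cm³ / 0.1128 mm² = 411000 / 0.1128 = 3643617 mm.
Print-move time: 3643617 / 97.4 → 37408.8 s.
Layer count = ceil(147 / 0.24) = 613.
Z-hop total: 613 × 1.7 → 1042.1 s.
Total = 37408.8 + 1042.1 = 38450.9 s = 10.68 hours.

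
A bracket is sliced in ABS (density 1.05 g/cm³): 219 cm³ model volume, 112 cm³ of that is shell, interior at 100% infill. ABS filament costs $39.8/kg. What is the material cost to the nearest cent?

Interior volume = 219 − 112, so 107 cm³.
Infill volume = 1.00 × 107 = 107 cm³.
Total extruded = 112 + 107, so 219 cm³.
Mass = 219 × 1.05, so 229.95 g.
At $39.8/kg: 229.95/1000 × 39.8 = $9.15.

$9.15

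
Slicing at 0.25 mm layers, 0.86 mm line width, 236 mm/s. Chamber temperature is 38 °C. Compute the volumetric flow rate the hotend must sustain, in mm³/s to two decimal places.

50.74

Bead cross-section = 0.25 × 0.86 = 0.215 mm².
Q = v·A = 236 × 0.215 = 50.74 mm³/s.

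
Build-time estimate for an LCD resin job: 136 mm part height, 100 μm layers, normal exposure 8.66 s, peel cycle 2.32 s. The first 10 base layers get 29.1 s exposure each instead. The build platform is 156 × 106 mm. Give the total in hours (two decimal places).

4.20 hours

Number of layers: 136 / 0.1 → 1360 (rounded up).
Burn-in layers: 10 × (29.1 + 2.32) → 314.2 s.
Remaining layers = 1350 × (8.66 + 2.32), so 14823 s.
Sum: 314.2 + 14823 = 15137.2 s → 4.20 hours.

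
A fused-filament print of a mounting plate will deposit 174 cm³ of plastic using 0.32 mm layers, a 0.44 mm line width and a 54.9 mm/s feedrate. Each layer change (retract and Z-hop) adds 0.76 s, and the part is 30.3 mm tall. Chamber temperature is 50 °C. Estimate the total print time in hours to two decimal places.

Line area: 0.32 × 0.44 → 0.1408 mm².
Total extruded path = 174000/0.1408 = 1235795.5 mm.
Extrusion time = 1235795.5 / 54.9 = 22509.9 s.
Layers = ⌈30.3/0.32⌉ = 95.
Non-print overhead = 95 × 0.76 = 72.2 s.
Total = 22509.9 + 72.2 = 22582.1 s = 6.27 hours.

6.27 hours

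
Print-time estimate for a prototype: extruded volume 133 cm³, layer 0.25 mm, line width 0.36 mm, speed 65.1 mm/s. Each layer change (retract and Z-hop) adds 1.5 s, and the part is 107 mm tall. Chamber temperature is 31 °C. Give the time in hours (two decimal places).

Extrusion cross-section: 0.25 × 0.36 → 0.09 mm².
Path length: 133000 mm³ / 0.09 mm² → 1477777.8 mm.
Extrusion time: 1477777.8 / 65.1 → 22700.1 s.
Layers = ⌈107/0.25⌉ = 428.
Z-hop total: 428 × 1.5 → 642 s.
Altogether 22700.1 + 642 = 23342.1 s, i.e. 6.48 hours.

6.48 hours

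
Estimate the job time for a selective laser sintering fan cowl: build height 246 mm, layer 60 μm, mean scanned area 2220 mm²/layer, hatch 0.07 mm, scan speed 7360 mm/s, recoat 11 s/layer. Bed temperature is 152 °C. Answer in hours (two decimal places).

17.44 hours

Number of layers: 246 / 0.06 → 4100 (rounded up).
Hatch length per layer: 2220 / 0.07 → 31714.3 mm.
Scan time per layer = 31714.3 / 7360 = 4.309 s.
Time per layer = 4.309 + 11, so 15.309 s.
Total: 4100 × 15.309 s = 62766.9 s → 17.44 hours.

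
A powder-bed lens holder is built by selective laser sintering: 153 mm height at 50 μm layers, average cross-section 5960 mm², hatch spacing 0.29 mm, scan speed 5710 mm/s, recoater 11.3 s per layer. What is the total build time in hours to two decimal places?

Layer count = ceil(153 / 0.05) = 3060.
Scan path per layer = 5960 / 0.29 = 20551.7 mm.
Scan time per layer = 20551.7 / 5710, so 3.5992 s.
Per-layer time = 3.5992 + 11.3 = 14.8992 s.
Build time = 3060 × 14.8992 = 45591.552 s = 12.66 hours.

12.66 hours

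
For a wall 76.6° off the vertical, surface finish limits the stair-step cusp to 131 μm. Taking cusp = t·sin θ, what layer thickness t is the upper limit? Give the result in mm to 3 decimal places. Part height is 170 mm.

0.135 mm

t = h_c / sin θ = 0.131 / 0.9728 = 0.135 mm.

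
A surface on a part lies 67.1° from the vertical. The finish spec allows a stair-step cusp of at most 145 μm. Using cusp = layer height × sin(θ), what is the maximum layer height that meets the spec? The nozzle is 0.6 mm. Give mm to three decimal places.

0.157 mm

Layer height = cusp / sin(67.1°) = 0.145 / 0.9212 = 0.157 mm.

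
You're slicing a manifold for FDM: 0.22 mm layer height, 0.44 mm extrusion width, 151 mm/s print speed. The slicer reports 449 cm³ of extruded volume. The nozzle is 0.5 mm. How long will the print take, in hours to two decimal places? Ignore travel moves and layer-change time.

Line area = 0.22 × 0.44, so 0.0968 mm².
Total extruded path = 449000/0.0968 = 4638429.8 mm.
Time extruding: 4638429.8 / 151 → 30718.1 s.
That's 30718.1 s → 8.53 hours.

8.53 hours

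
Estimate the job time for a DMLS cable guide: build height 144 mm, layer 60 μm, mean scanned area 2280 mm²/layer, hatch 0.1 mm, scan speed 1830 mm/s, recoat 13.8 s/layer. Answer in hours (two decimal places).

17.51 hours

Layers = ⌈144/0.06⌉ = 2400.
Per-layer scan distance = 2280 / 0.1, so 22800 mm.
Laser time per layer: 22800 / 1830 → 12.459 s.
Per-layer time: 12.459 + 13.8 → 26.259 s.
2400 layers × 26.259 s/layer = 63021.6 s, i.e. 17.51 hours.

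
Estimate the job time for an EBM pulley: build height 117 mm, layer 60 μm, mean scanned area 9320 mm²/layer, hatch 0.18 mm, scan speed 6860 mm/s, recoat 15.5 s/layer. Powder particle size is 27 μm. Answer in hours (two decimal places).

Number of layers: 117 / 0.06 → 1950 (rounded up).
Hatch length per layer = 9320 / 0.18, so 51777.8 mm.
Per-layer scan time: 51777.8 / 6860 → 7.5478 s.
Time per layer = 7.5478 + 15.5 = 23.0478 s.
Build time = 1950 × 23.0478 = 44943.21 s = 12.48 hours.

12.48 hours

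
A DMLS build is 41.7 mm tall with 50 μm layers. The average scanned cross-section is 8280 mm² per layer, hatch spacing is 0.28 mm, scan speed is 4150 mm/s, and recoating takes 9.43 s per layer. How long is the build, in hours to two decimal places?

3.84 hours

Layer count = ceil(41.7 / 0.05) = 834.
Per-layer scan distance: 8280 / 0.28 → 29571.4 mm.
Scan time per layer: 29571.4 / 4150 → 7.1256 s.
Per-layer time = 7.1256 + 9.43, so 16.5556 s.
Total: 834 × 16.5556 s = 13807.3704 s → 3.84 hours.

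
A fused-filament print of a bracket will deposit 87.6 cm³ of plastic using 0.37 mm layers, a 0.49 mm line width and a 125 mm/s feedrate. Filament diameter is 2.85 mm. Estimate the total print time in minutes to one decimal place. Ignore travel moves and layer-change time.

64.4 minutes

Extrusion cross-section = 0.37 × 0.49, so 0.1813 mm².
Path length: 87600 mm³ / 0.1813 mm² → 483177.1 mm.
Time extruding: 483177.1 / 125 → 3865.4 s.
Converting: 3865.4 s = 64.4 minutes.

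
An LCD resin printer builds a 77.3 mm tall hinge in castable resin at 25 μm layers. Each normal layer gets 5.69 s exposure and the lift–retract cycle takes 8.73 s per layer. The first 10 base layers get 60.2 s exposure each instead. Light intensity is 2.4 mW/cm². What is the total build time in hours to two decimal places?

Layers = ⌈77.3/0.025⌉ = 3092.
Base layers = 10 × (60.2 + 8.73), so 689.3 s.
Remaining layers = 3082 × (5.69 + 8.73) = 44442.44 s.
Total = 689.3 + 44442.44 = 45131.74 s = 12.54 hours.

12.54 hours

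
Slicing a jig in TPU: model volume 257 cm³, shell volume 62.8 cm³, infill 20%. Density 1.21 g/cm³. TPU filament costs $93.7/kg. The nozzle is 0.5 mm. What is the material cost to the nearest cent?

Infill region: 257 − 62.8 → 194.2 cm³.
Infill deposited = 0.20 × 194.2 = 38.84 cm³.
Total printed volume: 62.8 + 38.84 → 101.64 cm³.
Mass = 101.64 × 1.21 = 122.9844 g.
Cost = 122.9844 g / 1000 × $93.7/kg = $11.52.

$11.52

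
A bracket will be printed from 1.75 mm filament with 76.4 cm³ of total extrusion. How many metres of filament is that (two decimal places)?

31.76 m

A = π r² = π × 0.875² = 2.4053 mm².
L = 76400 mm³ / 2.4053 mm² = 31763.19 mm, i.e. 31.76 m.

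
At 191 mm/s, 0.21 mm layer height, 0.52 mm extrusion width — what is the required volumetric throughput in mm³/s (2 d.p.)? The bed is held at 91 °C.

A = 0.21 × 0.52 = 0.1092 mm².
Q = v·A = 191 × 0.1092 = 20.86 mm³/s.

20.86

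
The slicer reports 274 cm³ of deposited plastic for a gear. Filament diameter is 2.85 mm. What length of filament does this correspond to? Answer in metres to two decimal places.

A = π r² = π × 1.425² = 6.3794 mm².
L = 274000 mm³ / 6.3794 mm² = 42950.75 mm, i.e. 42.95 m.

42.95 m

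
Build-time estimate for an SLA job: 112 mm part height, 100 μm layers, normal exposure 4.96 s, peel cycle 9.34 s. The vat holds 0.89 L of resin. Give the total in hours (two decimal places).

Number of layers: 112 / 0.1 → 1120 (rounded up).
Cycle time = 4.96 + 9.34, so 14.3 s.
Total = 1120 × 14.3 = 16016 s = 4.45 hours.

4.45 hours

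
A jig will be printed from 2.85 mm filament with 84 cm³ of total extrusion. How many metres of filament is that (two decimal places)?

Cross-section of 2.85 mm filament: π·(2.85/2)² = 6.3794 mm².
Length = 84 cm³ / 6.3794 mm² = 84000 / 6.3794 = 13167.38 mm = 13.17 m.

13.17 m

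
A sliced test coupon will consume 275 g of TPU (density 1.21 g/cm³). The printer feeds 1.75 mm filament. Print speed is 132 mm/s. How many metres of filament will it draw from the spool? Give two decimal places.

94.49 m

Volume = 275 g / 1.21 g·cm⁻³ = 227.2727 cm³ = 227272.7 mm³.
Filament cross-section = π × (1.75/2)² = 2.4053 mm².
L = V/A = 227272.7/2.4053 = 94488.3 mm → 94.49 m.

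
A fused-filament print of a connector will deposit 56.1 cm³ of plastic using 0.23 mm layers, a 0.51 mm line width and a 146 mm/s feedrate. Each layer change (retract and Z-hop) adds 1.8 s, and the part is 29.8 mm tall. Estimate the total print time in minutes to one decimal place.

Line area: 0.23 × 0.51 → 0.1173 mm².
Path length: 56100 mm³ / 0.1173 mm² → 478260.9 mm.
Time extruding = 478260.9 / 146 = 3275.8 s.
Number of layers: 29.8 / 0.23 → 130 (rounded up).
Layer-change overhead = 130 × 1.8, so 234 s.
Altogether 3275.8 + 234 = 3509.8 s, i.e. 58.5 minutes.

58.5 minutes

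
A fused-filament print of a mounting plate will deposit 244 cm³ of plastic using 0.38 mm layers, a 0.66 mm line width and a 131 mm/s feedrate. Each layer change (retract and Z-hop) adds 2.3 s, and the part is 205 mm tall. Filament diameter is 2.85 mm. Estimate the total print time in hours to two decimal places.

Line area = 0.38 × 0.66, so 0.2508 mm².
Toolpath length = 244 cm³ / 0.2508 mm² = 244000 / 0.2508 = 972886.8 mm.
Print-move time: 972886.8 / 131 → 7426.6 s.
Layer count = ceil(205 / 0.38) = 540.
Z-hop total = 540 × 2.3 = 1242 s.
Total = 7426.6 + 1242 = 8668.6 s = 2.41 hours.

2.41 hours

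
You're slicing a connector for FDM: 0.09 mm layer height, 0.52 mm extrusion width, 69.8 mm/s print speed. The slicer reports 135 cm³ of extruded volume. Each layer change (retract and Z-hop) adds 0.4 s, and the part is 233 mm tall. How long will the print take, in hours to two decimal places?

11.77 hours

Bead cross-section = 0.09 × 0.52 = 0.0468 mm².
Toolpath length = 135 cm³ / 0.0468 mm² = 135000 / 0.0468 = 2884615.4 mm.
Extrusion time: 2884615.4 / 69.8 → 41326.9 s.
Layer count = ceil(233 / 0.09) = 2589.
Non-print overhead = 2589 × 0.4, so 1035.6 s.
Total = 41326.9 + 1035.6 = 42362.5 s = 11.77 hours.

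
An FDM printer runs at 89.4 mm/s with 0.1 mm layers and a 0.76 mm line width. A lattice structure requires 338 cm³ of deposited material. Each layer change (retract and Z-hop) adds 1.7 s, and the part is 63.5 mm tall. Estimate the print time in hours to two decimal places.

14.12 hours

Bead cross-section = 0.1 × 0.76, so 0.076 mm².
Total extruded path = 338000/0.076 = 4447368.4 mm.
Print-move time: 4447368.4 / 89.4 → 49746.9 s.
Number of layers: 63.5 / 0.1 → 635 (rounded up).
Layer-change overhead = 635 × 1.7, so 1079.5 s.
Altogether 49746.9 + 1079.5 = 50826.4 s, i.e. 14.12 hours.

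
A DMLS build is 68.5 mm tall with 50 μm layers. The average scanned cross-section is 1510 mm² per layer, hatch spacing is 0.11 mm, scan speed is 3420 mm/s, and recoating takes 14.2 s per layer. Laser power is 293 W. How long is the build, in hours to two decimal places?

6.93 hours

Layers = ⌈68.5/0.05⌉ = 1370.
Scan path per layer = 1510 / 0.11 = 13727.3 mm.
Scan time per layer = 13727.3 / 3420 = 4.0138 s.
Layer cycle: 4.0138 + 14.2 → 18.2138 s.
Total: 1370 × 18.2138 s = 24952.906 s → 6.93 hours.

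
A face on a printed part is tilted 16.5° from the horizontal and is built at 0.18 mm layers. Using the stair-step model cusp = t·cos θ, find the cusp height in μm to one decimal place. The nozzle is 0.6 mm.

172.6 μm

cos(16.5°) = 0.9588, so cusp = 0.18 × 0.9588 = 0.172584 mm → 172.6 μm.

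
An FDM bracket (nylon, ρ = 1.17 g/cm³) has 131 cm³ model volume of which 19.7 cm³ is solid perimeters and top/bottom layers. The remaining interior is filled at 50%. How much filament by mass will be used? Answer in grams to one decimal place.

88.2 g

Volume inside the shell: 131 − 19.7 → 111.3 cm³.
Infill deposited = 0.50 × 111.3 = 55.65 cm³.
Total extruded = 19.7 + 55.65 = 75.35 cm³.
Mass = 75.35 × 1.17 = 88.1595 g.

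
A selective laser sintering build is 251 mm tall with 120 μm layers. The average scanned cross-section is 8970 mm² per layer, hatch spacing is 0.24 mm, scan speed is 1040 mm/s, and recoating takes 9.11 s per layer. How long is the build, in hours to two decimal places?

26.18 hours

Layers = ⌈251/0.12⌉ = 2092.
Scan path per layer: 8970 / 0.24 → 37375 mm.
Per-layer scan time: 37375 / 1040 → 35.9375 s.
Per-layer time = 35.9375 + 9.11 = 45.0475 s.
Total: 2092 × 45.0475 s = 94239.37 s → 26.18 hours.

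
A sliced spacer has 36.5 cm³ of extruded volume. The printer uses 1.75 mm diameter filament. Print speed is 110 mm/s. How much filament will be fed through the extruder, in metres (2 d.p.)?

15.17 m

Cross-section of 1.75 mm filament: π·(1.75/2)² = 2.4053 mm².
Length = 36.5 cm³ / 2.4053 mm² = 36500 / 2.4053 = 15174.82 mm = 15.17 m.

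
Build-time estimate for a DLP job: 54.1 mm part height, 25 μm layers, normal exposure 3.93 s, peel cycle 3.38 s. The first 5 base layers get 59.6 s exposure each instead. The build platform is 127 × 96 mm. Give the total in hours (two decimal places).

4.47 hours

Layer count = ceil(54.1 / 0.025) = 2164.
Bottom layers = 5 × (59.6 + 3.38), so 314.9 s.
Normal layers: 2159 × (3.93 + 3.38) → 15782.29 s.
Total = 314.9 + 15782.29 = 16097.19 s = 4.47 hours.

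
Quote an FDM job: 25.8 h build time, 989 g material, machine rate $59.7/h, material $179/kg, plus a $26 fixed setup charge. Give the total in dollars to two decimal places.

Time charge = 59.7 × 25.8, so $1540.26.
Feedstock cost = 179 × 989/1000 = $177.031.
Adding setup: 1540.26 + 177.031 + 26 → 1743.291 ≈ $1743.29.

$1743.29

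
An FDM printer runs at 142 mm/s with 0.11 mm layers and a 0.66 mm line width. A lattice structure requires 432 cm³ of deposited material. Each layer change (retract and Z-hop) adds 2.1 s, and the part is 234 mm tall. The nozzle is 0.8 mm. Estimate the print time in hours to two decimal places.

12.88 hours

Extrusion cross-section: 0.11 × 0.66 → 0.0726 mm².
Toolpath length = 432 cm³ / 0.0726 mm² = 432000 / 0.0726 = 5950413.2 mm.
Print-move time = 5950413.2 / 142 = 41904.3 s.
Layers = ⌈234/0.11⌉ = 2128.
Z-hop total: 2128 × 2.1 → 4468.8 s.
Total = 41904.3 + 4468.8 = 46373.1 s = 12.88 hours.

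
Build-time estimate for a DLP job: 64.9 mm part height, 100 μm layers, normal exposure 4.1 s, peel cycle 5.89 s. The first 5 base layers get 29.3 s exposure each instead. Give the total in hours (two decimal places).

Number of layers: 64.9 / 0.1 → 649 (rounded up).
Bottom layers = 5 × (29.3 + 5.89), so 175.95 s.
Remaining layers = 644 × (4.1 + 5.89) = 6433.56 s.
Sum: 175.95 + 6433.56 = 6609.51 s → 1.84 hours.

1.84 hours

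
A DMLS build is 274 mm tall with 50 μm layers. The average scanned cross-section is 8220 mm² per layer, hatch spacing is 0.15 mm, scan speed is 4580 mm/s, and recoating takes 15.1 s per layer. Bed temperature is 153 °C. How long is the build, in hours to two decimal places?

41.20 hours

Number of layers: 274 / 0.05 → 5480 (rounded up).
Per-layer scan distance = 8220 / 0.15 = 54800 mm.
Scan time per layer = 54800 / 4580, so 11.9651 s.
Per-layer time = 11.9651 + 15.1, so 27.0651 s.
Total: 5480 × 27.0651 s = 148316.748 s → 41.20 hours.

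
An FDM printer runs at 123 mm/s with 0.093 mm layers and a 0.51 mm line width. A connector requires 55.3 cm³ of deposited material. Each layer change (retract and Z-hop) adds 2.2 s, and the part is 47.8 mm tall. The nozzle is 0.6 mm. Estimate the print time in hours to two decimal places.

Extrusion cross-section: 0.093 × 0.51 → 0.04743 mm².
Path length: 55300 mm³ / 0.04743 mm² → 1165928.7 mm.
Time extruding = 1165928.7 / 123, so 9479.1 s.
Number of layers: 47.8 / 0.093 → 514 (rounded up).
Layer-change overhead: 514 × 2.2 → 1130.8 s.
Total = 9479.1 + 1130.8 = 10609.9 s = 2.95 hours.

2.95 hours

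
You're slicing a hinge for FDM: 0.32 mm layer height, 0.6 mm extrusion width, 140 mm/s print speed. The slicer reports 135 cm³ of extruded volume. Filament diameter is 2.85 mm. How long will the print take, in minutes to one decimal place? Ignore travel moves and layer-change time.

Extrusion cross-section: 0.32 × 0.6 → 0.192 mm².
Toolpath length = 135 cm³ / 0.192 mm² = 135000 / 0.192 = 703125 mm.
Print-move time: 703125 / 140 → 5022.3 s.
5022.3 s = 83.7 minutes.

83.7 minutes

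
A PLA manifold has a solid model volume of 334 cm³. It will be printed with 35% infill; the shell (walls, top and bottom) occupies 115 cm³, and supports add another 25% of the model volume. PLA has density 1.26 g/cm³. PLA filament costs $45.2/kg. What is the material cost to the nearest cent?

$15.67

Interior volume = 334 − 115, so 219 cm³.
Infill deposited = 0.35 × 219 = 76.65 cm³.
Support = 0.25 × 334, so 83.5 cm³.
Deposited volume = 115 + 76.65 + 83.5 = 275.15 cm³.
Mass: 275.15 × 1.26 → 346.689 g.
At $45.2/kg: 346.689/1000 × 45.2 = $15.67.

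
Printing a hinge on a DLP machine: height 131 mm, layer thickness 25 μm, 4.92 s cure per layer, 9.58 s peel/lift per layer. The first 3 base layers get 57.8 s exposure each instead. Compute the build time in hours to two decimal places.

Layer count = ceil(131 / 0.025) = 5240.
Base layers = 3 × (57.8 + 9.58), so 202.14 s.
Regular layers = 5237 × (4.92 + 9.58) = 75936.5 s.
Total = 202.14 + 75936.5 = 76138.64 s = 21.15 hours.

21.15 hours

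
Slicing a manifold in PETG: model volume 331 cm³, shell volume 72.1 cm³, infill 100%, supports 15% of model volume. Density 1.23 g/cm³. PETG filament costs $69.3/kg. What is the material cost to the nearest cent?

$32.45

Infill region: 331 − 72.1 → 258.9 cm³.
Deposited infill: 1.00 × 258.9 → 258.9 cm³.
Support = 0.15 × 331 = 49.65 cm³.
Total printed volume: 72.1 + 258.9 + 49.65 → 380.65 cm³.
Mass = 380.65 × 1.23 = 468.1995 g.
Cost = 468.1995 g / 1000 × $69.3/kg = $32.45.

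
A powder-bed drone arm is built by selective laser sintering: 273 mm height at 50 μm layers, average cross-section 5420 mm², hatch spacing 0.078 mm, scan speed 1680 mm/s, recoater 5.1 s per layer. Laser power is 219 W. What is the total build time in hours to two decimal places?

70.47 hours

Number of layers: 273 / 0.05 → 5460 (rounded up).
Hatch length per layer = 5420 / 0.078 = 69487.2 mm.
Laser time per layer = 69487.2 / 1680, so 41.3614 s.
Layer cycle = 41.3614 + 5.1 = 46.4614 s.
Build time = 5460 × 46.4614 = 253679.244 s = 70.47 hours.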